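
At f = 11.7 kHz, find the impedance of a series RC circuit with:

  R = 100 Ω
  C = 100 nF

Step 1 — Angular frequency: ω = 2π·f = 2π·1.17e+04 = 7.351e+04 rad/s.
Step 2 — Component impedances:
  R: Z = R = 100 Ω
  C: Z = 1/(jωC) = -j/(ω·C) = 0 - j136 Ω
Step 3 — Series combination: Z_total = R + C = 100 - j136 Ω = 168.8∠-53.7° Ω.

Z = 100 - j136 Ω = 168.8∠-53.7° Ω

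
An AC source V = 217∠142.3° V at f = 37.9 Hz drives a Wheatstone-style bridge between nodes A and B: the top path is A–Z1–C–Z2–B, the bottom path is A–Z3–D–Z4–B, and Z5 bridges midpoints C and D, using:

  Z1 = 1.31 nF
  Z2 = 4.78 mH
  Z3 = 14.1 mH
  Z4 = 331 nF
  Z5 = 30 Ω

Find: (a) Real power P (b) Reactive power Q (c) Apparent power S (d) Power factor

Step 1 — Angular frequency: ω = 2π·f = 2π·37.9 = 238.1 rad/s.
Step 2 — Component impedances:
  Z1: Z = 1/(jωC) = -j/(ω·C) = 0 - j3.206e+06 Ω
  Z2: Z = jωL = j·238.1·0.00478 = 0 + j1.138 Ω
  Z3: Z = jωL = j·238.1·0.0141 = 0 + j3.358 Ω
  Z4: Z = 1/(jωC) = -j/(ω·C) = 0 - j1.269e+04 Ω
  Z5: Z = R = 30 Ω
Step 3 — Bridge requires nodal analysis (the Z5 bridge couples midpoints C and D, so the two paths cannot be reduced to a simple series/parallel combination). Setting node B to ground and injecting 1 A at node A, the 3-node admittance system at A, C, D solves to V_A = Z_AB = 30.01 + j4.425 Ω = 30.33∠8.4° Ω.
Step 4 — Source phasor: V = 217∠142.3° V = -171.7 + j132.7 V.
Step 5 — Current: I = V / Z = -4.962 + j5.154 A = 7.155∠133.9° A.
Step 6 — Complex power: S = V·I* = 1536 + j226.5 VA.
Step 7 — Real power: P = Re(S) = 1536 W.
Step 8 — Reactive power: Q = Im(S) = 226.5 VAR.
Step 9 — Apparent power: |S| = 1553 VA.
Step 10 — Power factor: PF = P/|S| = 0.9893 (lagging).

(a) P = 1536 W  (b) Q = 226.5 VAR  (c) S = 1553 VA  (d) PF = 0.9893 (lagging)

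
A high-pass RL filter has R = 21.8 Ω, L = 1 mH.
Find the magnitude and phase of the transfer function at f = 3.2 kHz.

Step 1 — Angular frequency: ω = 2π·3200 = 2.011e+04 rad/s.
Step 2 — Transfer function: H(jω) = jωL/(R + jωL).
Step 3 — Numerator jωL = j·20.11; denominator R + jωL = 21.8 + j20.11.
Step 4 — H = 0.4596 + j0.4984.
Step 5 — Magnitude: |H| = 0.678 (-3.4 dB); phase: φ = 47.3°.

|H| = 0.678 (-3.4 dB), φ = 47.3°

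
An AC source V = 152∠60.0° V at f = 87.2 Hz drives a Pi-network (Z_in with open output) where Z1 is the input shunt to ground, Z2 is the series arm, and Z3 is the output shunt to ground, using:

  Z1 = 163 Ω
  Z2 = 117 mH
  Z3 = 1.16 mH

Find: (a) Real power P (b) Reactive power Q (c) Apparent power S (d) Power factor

Step 1 — Angular frequency: ω = 2π·f = 2π·87.2 = 547.9 rad/s.
Step 2 — Component impedances:
  Z1: Z = R = 163 Ω
  Z2: Z = jωL = j·547.9·0.117 = 0 + j64.1 Ω
  Z3: Z = jωL = j·547.9·0.00116 = 0 + j0.6356 Ω
Step 3 — With open output, the series arm Z2 and the output shunt Z3 appear in series to ground: Z2 + Z3 = 0 + j64.74 Ω.
Step 4 — Parallel with input shunt Z1: Z_in = Z1 || (Z2 + Z3) = 22.21 + j55.92 Ω = 60.17∠68.3° Ω.
Step 5 — Source phasor: V = 152∠60.0° V = 76 + j131.6 V.
Step 6 — Current: I = V / Z = 2.5 - j0.3664 A = 2.526∠-8.3° A.
Step 7 — Complex power: S = V·I* = 141.7 + j356.9 VA.
Step 8 — Real power: P = Re(S) = 141.7 W.
Step 9 — Reactive power: Q = Im(S) = 356.9 VAR.
Step 10 — Apparent power: |S| = 384 VA.
Step 11 — Power factor: PF = P/|S| = 0.3691 (lagging).

(a) P = 141.7 W  (b) Q = 356.9 VAR  (c) S = 384 VA  (d) PF = 0.3691 (lagging)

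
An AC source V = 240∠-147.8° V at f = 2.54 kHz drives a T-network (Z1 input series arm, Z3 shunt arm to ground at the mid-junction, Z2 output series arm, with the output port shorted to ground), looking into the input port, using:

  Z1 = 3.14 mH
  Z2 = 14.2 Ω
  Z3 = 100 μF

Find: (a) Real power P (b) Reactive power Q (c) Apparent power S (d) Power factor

Step 1 — Angular frequency: ω = 2π·f = 2π·2540 = 1.596e+04 rad/s.
Step 2 — Component impedances:
  Z1: Z = jωL = j·1.596e+04·0.00314 = 0 + j50.11 Ω
  Z2: Z = R = 14.2 Ω
  Z3: Z = 1/(jωC) = -j/(ω·C) = 0 - j0.6266 Ω
Step 3 — With the output port shorted to ground, the output series arm Z2 runs from the junction to ground; the shunt arm Z3 also runs from the junction to ground. They appear in parallel: Z3 || Z2 = 0.0276 - j0.6254 Ω.
Step 4 — Series with input arm Z1: Z_in = Z1 + (Z3 || Z2) = 0.0276 + j49.49 Ω = 49.49∠90.0° Ω.
Step 5 — Source phasor: V = 240∠-147.8° V = -203.1 - j127.9 V.
Step 6 — Current: I = V / Z = -2.587 + j4.102 A = 4.85∠122.2° A.
Step 7 — Complex power: S = V·I* = 0.6491 + j1164 VA.
Step 8 — Real power: P = Re(S) = 0.6491 W.
Step 9 — Reactive power: Q = Im(S) = 1164 VAR.
Step 10 — Apparent power: |S| = 1164 VA.
Step 11 — Power factor: PF = P/|S| = 0.0005576 (lagging).

(a) P = 0.6491 W  (b) Q = 1164 VAR  (c) S = 1164 VA  (d) PF = 0.0005576 (lagging)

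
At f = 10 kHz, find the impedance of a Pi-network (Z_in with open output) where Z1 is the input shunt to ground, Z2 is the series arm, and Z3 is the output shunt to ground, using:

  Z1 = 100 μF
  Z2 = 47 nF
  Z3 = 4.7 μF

Step 1 — Angular frequency: ω = 2π·f = 2π·1e+04 = 6.283e+04 rad/s.
Step 2 — Component impedances:
  Z1: Z = 1/(jωC) = -j/(ω·C) = 0 - j0.1592 Ω
  Z2: Z = 1/(jωC) = -j/(ω·C) = 0 - j338.6 Ω
  Z3: Z = 1/(jωC) = -j/(ω·C) = 0 - j3.386 Ω
Step 3 — With open output, the series arm Z2 and the output shunt Z3 appear in series to ground: Z2 + Z3 = 0 - j342 Ω.
Step 4 — Parallel with input shunt Z1: Z_in = Z1 || (Z2 + Z3) = 0 - j0.1591 Ω = 0.1591∠-90.0° Ω.

Z = 0 - j0.1591 Ω = 0.1591∠-90.0° Ω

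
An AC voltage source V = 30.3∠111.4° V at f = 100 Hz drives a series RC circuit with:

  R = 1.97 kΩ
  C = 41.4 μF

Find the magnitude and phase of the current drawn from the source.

Step 1 — Angular frequency: ω = 2π·f = 2π·100 = 628.3 rad/s.
Step 2 — Component impedances:
  R: Z = R = 1970 Ω
  C: Z = 1/(jωC) = -j/(ω·C) = 0 - j38.44 Ω
Step 3 — Series combination: Z_total = R + C = 1970 - j38.44 Ω = 1970∠-1.1° Ω.
Step 4 — Source phasor: V = 30.3∠111.4° V = -11.06 + j28.21 V.
Step 5 — Ohm's law: I = V / Z_total = (-11.06 + j28.21) / (1970 - j38.44) = -0.005889 + j0.01421 A.
Step 6 — Convert to polar: |I| = 0.01538 A, ∠I = 112.5°.

I = 0.01538∠112.5° A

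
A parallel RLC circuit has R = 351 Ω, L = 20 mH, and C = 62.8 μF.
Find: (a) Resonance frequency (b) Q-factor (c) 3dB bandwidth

Step 1 — Resonance: ω₀ = 1/√(LC) = 1/√(0.02·6.28e-05) = 892.3 rad/s.
Step 2 — f₀ = ω₀/(2π) = 142 Hz.
Step 3 — Parallel Q: Q = R/(ω₀L) = 351/(892.3·0.02) = 19.67.
Step 4 — Bandwidth: Δω = ω₀/Q = 45.37 rad/s; BW = Δω/(2π) = 7.22 Hz.

(a) f₀ = 142 Hz  (b) Q = 19.67  (c) BW = 7.22 Hz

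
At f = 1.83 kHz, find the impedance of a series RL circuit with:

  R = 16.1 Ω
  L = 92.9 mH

Step 1 — Angular frequency: ω = 2π·f = 2π·1830 = 1.15e+04 rad/s.
Step 2 — Component impedances:
  R: Z = R = 16.1 Ω
  L: Z = jωL = j·1.15e+04·0.0929 = 0 + j1068 Ω
Step 3 — Series combination: Z_total = R + L = 16.1 + j1068 Ω = 1068∠89.1° Ω.

Z = 16.1 + j1068 Ω = 1068∠89.1° Ω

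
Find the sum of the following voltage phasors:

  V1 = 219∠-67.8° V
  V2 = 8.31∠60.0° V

Step 1 — Convert each phasor to rectangular form:
  V1 = 219·(cos(-67.8°) + j·sin(-67.8°)) = 82.75 - j202.8 V
  V2 = 8.31·(cos(60.0°) + j·sin(60.0°)) = 4.155 + j7.197 V
Step 2 — Sum components: V_total = 86.9 - j195.6 V.
Step 3 — Convert to polar: |V_total| = 214 V, ∠V_total = -66.0°.

V_total = 214∠-66.0° V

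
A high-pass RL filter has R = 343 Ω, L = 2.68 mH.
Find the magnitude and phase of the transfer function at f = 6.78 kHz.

Step 1 — Angular frequency: ω = 2π·6780 = 4.26e+04 rad/s.
Step 2 — Transfer function: H(jω) = jωL/(R + jωL).
Step 3 — Numerator jωL = j·114.2; denominator R + jωL = 343 + j114.2.
Step 4 — H = 0.09974 + j0.2997.
Step 5 — Magnitude: |H| = 0.3158 (-10.0 dB); phase: φ = 71.6°.

|H| = 0.3158 (-10.0 dB), φ = 71.6°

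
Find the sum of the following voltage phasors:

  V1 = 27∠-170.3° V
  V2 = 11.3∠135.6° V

Step 1 — Convert each phasor to rectangular form:
  V1 = 27·(cos(-170.3°) + j·sin(-170.3°)) = -26.61 - j4.549 V
  V2 = 11.3·(cos(135.6°) + j·sin(135.6°)) = -8.074 + j7.906 V
Step 2 — Sum components: V_total = -34.69 + j3.357 V.
Step 3 — Convert to polar: |V_total| = 34.85 V, ∠V_total = 174.5°.

V_total = 34.85∠174.5° V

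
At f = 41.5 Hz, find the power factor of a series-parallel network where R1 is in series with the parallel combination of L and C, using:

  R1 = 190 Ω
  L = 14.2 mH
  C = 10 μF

Step 1 — Angular frequency: ω = 2π·f = 2π·41.5 = 260.8 rad/s.
Step 2 — Component impedances:
  R1: Z = R = 190 Ω
  L: Z = jωL = j·260.8·0.0142 = 0 + j3.703 Ω
  C: Z = 1/(jωC) = -j/(ω·C) = 0 - j383.5 Ω
Step 3 — Parallel branch: L || C = 1/(1/L + 1/C) = 0 + j3.739 Ω.
Step 4 — Series with R1: Z_total = R1 + (L || C) = 190 + j3.739 Ω = 190∠1.1° Ω.
Step 5 — Power factor: PF = cos(φ) = Re(Z)/|Z| = 190/190.04 = 0.9998.
Step 6 — Type: Im(Z) = 3.739 ⇒ lagging (phase φ = 1.1°).

PF = 0.9998 (lagging, φ = 1.1°)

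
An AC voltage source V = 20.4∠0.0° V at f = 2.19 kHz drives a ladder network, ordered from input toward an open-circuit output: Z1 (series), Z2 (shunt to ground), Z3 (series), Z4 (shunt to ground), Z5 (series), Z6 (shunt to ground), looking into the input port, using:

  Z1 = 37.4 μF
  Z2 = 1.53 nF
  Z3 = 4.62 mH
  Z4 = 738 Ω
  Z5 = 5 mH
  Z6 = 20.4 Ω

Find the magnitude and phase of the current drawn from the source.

Step 1 — Angular frequency: ω = 2π·f = 2π·2190 = 1.376e+04 rad/s.
Step 2 — Component impedances:
  Z1: Z = 1/(jωC) = -j/(ω·C) = 0 - j1.943 Ω
  Z2: Z = 1/(jωC) = -j/(ω·C) = 0 - j4.75e+04 Ω
  Z3: Z = jωL = j·1.376e+04·0.00462 = 0 + j63.57 Ω
  Z4: Z = R = 738 Ω
  Z5: Z = jωL = j·1.376e+04·0.005 = 0 + j68.8 Ω
  Z6: Z = R = 20.4 Ω
Step 3 — Ladder network (open output): work backward from the far end, alternating series and parallel combinations. Z_in = 25.85 + j126.6 Ω = 129.2∠78.5° Ω.
Step 4 — Source phasor: V = 20.4∠0.0° V = 20.4 V.
Step 5 — Ohm's law: I = V / Z_total = (20.4) / (25.85 + j126.6) = 0.0316 - j0.1547 A.
Step 6 — Convert to polar: |I| = 0.1579 A, ∠I = -78.5°.

I = 0.1579∠-78.5° A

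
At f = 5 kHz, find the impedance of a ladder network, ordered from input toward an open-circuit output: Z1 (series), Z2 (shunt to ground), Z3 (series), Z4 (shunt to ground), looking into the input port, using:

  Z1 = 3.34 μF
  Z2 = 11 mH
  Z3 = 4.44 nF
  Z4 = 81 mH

Step 1 — Angular frequency: ω = 2π·f = 2π·5000 = 3.142e+04 rad/s.
Step 2 — Component impedances:
  Z1: Z = 1/(jωC) = -j/(ω·C) = 0 - j9.53 Ω
  Z2: Z = jωL = j·3.142e+04·0.011 = 0 + j345.6 Ω
  Z3: Z = 1/(jωC) = -j/(ω·C) = 0 - j7169 Ω
  Z4: Z = jωL = j·3.142e+04·0.081 = 0 + j2545 Ω
Step 3 — Ladder network (open output): work backward from the far end, alternating series and parallel combinations. Z_in = 0 + j364 Ω = 364∠90.0° Ω.

Z = 0 + j364 Ω = 364∠90.0° Ω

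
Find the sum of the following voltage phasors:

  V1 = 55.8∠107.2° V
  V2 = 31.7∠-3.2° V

Step 1 — Convert each phasor to rectangular form:
  V1 = 55.8·(cos(107.2°) + j·sin(107.2°)) = -16.5 + j53.3 V
  V2 = 31.7·(cos(-3.2°) + j·sin(-3.2°)) = 31.65 - j1.77 V
Step 2 — Sum components: V_total = 15.15 + j51.53 V.
Step 3 — Convert to polar: |V_total| = 53.72 V, ∠V_total = 73.6°.

V_total = 53.72∠73.6° V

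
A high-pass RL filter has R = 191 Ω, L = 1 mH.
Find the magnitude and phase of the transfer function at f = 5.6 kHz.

Step 1 — Angular frequency: ω = 2π·5600 = 3.519e+04 rad/s.
Step 2 — Transfer function: H(jω) = jωL/(R + jωL).
Step 3 — Numerator jωL = j·35.19; denominator R + jωL = 191 + j35.19.
Step 4 — H = 0.03282 + j0.1782.
Step 5 — Magnitude: |H| = 0.1812 (-14.8 dB); phase: φ = 79.6°.

|H| = 0.1812 (-14.8 dB), φ = 79.6°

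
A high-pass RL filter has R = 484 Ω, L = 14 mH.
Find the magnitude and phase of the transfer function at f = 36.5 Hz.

Step 1 — Angular frequency: ω = 2π·36.5 = 229.3 rad/s.
Step 2 — Transfer function: H(jω) = jωL/(R + jωL).
Step 3 — Numerator jωL = j·3.211; denominator R + jωL = 484 + j3.211.
Step 4 — H = 4.4e-05 + j0.006633.
Step 5 — Magnitude: |H| = 0.006634 (-43.6 dB); phase: φ = 89.6°.

|H| = 0.006634 (-43.6 dB), φ = 89.6°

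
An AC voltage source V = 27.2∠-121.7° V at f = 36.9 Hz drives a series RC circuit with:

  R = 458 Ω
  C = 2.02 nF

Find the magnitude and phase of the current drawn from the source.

Step 1 — Angular frequency: ω = 2π·f = 2π·36.9 = 231.8 rad/s.
Step 2 — Component impedances:
  R: Z = R = 458 Ω
  C: Z = 1/(jωC) = -j/(ω·C) = 0 - j2.135e+06 Ω
Step 3 — Series combination: Z_total = R + C = 458 - j2.135e+06 Ω = 2.135e+06∠-90.0° Ω.
Step 4 — Source phasor: V = 27.2∠-121.7° V = -14.29 - j23.14 V.
Step 5 — Ohm's law: I = V / Z_total = (-14.29 - j23.14) / (458 - j2.135e+06) = 1.084e-05 - j6.696e-06 A.
Step 6 — Convert to polar: |I| = 1.274e-05 A, ∠I = -31.7°.

I = 1.274e-05∠-31.7° A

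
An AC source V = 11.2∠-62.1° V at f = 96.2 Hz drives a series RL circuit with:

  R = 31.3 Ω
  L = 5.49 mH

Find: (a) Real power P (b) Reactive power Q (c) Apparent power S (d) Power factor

Step 1 — Angular frequency: ω = 2π·f = 2π·96.2 = 604.4 rad/s.
Step 2 — Component impedances:
  R: Z = R = 31.3 Ω
  L: Z = jωL = j·604.4·0.00549 = 0 + j3.318 Ω
Step 3 — Series combination: Z_total = R + L = 31.3 + j3.318 Ω = 31.48∠6.1° Ω.
Step 4 — Source phasor: V = 11.2∠-62.1° V = 5.241 - j9.898 V.
Step 5 — Current: I = V / Z = 0.1324 - j0.3303 A = 0.3558∠-68.2° A.
Step 6 — Complex power: S = V·I* = 3.963 + j0.4202 VA.
Step 7 — Real power: P = Re(S) = 3.963 W.
Step 8 — Reactive power: Q = Im(S) = 0.4202 VAR.
Step 9 — Apparent power: |S| = 3.985 VA.
Step 10 — Power factor: PF = P/|S| = 0.9944 (lagging).

(a) P = 3.963 W  (b) Q = 0.4202 VAR  (c) S = 3.985 VA  (d) PF = 0.9944 (lagging)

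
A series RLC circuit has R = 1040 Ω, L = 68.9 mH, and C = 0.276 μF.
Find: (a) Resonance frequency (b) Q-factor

Step 1 — Resonance condition Im(Z)=0 gives ω₀ = 1/√(LC).
Step 2 — ω₀ = 1/√(0.0689·2.76e-07) = 7252 rad/s.
Step 3 — f₀ = ω₀/(2π) = 1154 Hz.
Step 4 — Series Q: Q = ω₀L/R = 7252·0.0689/1040 = 0.4804.

(a) f₀ = 1154 Hz  (b) Q = 0.4804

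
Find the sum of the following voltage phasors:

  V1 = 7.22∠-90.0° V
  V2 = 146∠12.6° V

Step 1 — Convert each phasor to rectangular form:
  V1 = 7.22·(cos(-90.0°) + j·sin(-90.0°)) = 0 - j7.22 V
  V2 = 146·(cos(12.6°) + j·sin(12.6°)) = 142.5 + j31.85 V
Step 2 — Sum components: V_total = 142.5 + j24.63 V.
Step 3 — Convert to polar: |V_total| = 144.6 V, ∠V_total = 9.8°.

V_total = 144.6∠9.8° V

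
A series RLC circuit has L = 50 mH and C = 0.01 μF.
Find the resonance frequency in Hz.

Step 1 — Resonance condition Im(Z)=0 gives ω₀ = 1/√(LC).
Step 2 — ω₀ = 1/√(0.05·1e-08) = 4.472e+04 rad/s.
Step 3 — f₀ = ω₀/(2π) = 7118 Hz.

f₀ = 7118 Hz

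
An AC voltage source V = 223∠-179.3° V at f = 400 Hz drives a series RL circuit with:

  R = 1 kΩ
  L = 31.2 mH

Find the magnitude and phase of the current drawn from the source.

Step 1 — Angular frequency: ω = 2π·f = 2π·400 = 2513 rad/s.
Step 2 — Component impedances:
  R: Z = R = 1000 Ω
  L: Z = jωL = j·2513·0.0312 = 0 + j78.41 Ω
Step 3 — Series combination: Z_total = R + L = 1000 + j78.41 Ω = 1003∠4.5° Ω.
Step 4 — Source phasor: V = 223∠-179.3° V = -223 - j2.724 V.
Step 5 — Ohm's law: I = V / Z_total = (-223 - j2.724) / (1000 + j78.41) = -0.2218 + j0.01467 A.
Step 6 — Convert to polar: |I| = 0.2223 A, ∠I = 176.2°.

I = 0.2223∠176.2° A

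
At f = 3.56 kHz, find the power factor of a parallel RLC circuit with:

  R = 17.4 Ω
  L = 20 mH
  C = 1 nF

Step 1 — Angular frequency: ω = 2π·f = 2π·3560 = 2.237e+04 rad/s.
Step 2 — Component impedances:
  R: Z = R = 17.4 Ω
  L: Z = jωL = j·2.237e+04·0.02 = 0 + j447.4 Ω
  C: Z = 1/(jωC) = -j/(ω·C) = 0 - j4.471e+04 Ω
Step 3 — Parallel combination: 1/Z_total = 1/R + 1/L + 1/C; Z_total = 17.37 + j0.669 Ω = 17.39∠2.2° Ω.
Step 4 — Power factor: PF = cos(φ) = Re(Z)/|Z| = 17.374/17.387 = 0.9993.
Step 5 — Type: Im(Z) = 0.669 ⇒ lagging (phase φ = 2.2°).

PF = 0.9993 (lagging, φ = 2.2°)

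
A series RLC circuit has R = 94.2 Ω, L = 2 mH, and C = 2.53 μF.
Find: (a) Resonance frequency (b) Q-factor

Step 1 — Resonance condition Im(Z)=0 gives ω₀ = 1/√(LC).
Step 2 — ω₀ = 1/√(0.002·2.53e-06) = 1.406e+04 rad/s.
Step 3 — f₀ = ω₀/(2π) = 2237 Hz.
Step 4 — Series Q: Q = ω₀L/R = 1.406e+04·0.002/94.2 = 0.2985.

(a) f₀ = 2237 Hz  (b) Q = 0.2985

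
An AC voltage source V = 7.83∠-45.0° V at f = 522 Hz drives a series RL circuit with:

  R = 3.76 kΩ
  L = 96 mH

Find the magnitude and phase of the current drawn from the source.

Step 1 — Angular frequency: ω = 2π·f = 2π·522 = 3280 rad/s.
Step 2 — Component impedances:
  R: Z = R = 3760 Ω
  L: Z = jωL = j·3280·0.096 = 0 + j314.9 Ω
Step 3 — Series combination: Z_total = R + L = 3760 + j314.9 Ω = 3773∠4.8° Ω.
Step 4 — Source phasor: V = 7.83∠-45.0° V = 5.537 - j5.537 V.
Step 5 — Ohm's law: I = V / Z_total = (5.537 - j5.537) / (3760 + j314.9) = 0.00134 - j0.001585 A.
Step 6 — Convert to polar: |I| = 0.002075 A, ∠I = -49.8°.

I = 0.002075∠-49.8° A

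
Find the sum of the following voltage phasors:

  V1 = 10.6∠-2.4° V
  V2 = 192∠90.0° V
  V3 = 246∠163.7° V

Step 1 — Convert each phasor to rectangular form:
  V1 = 10.6·(cos(-2.4°) + j·sin(-2.4°)) = 10.59 - j0.4439 V
  V2 = 192·(cos(90.0°) + j·sin(90.0°)) = 0 + j192 V
  V3 = 246·(cos(163.7°) + j·sin(163.7°)) = -236.1 + j69.04 V
Step 2 — Sum components: V_total = -225.5 + j260.6 V.
Step 3 — Convert to polar: |V_total| = 344.6 V, ∠V_total = 130.9°.

V_total = 344.6∠130.9° V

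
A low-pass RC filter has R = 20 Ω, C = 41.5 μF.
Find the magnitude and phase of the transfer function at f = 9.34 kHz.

Step 1 — Angular frequency: ω = 2π·9340 = 5.868e+04 rad/s.
Step 2 — Transfer function: H(jω) = 1/(1 + jωRC).
Step 3 — Denominator: 1 + jωRC = 1 + j·5.868e+04·20·4.15e-05 = 1 + j48.71.
Step 4 — H = 0.0004213 - j0.02052.
Step 5 — Magnitude: |H| = 0.02053 (-33.8 dB); phase: φ = -88.8°.

|H| = 0.02053 (-33.8 dB), φ = -88.8°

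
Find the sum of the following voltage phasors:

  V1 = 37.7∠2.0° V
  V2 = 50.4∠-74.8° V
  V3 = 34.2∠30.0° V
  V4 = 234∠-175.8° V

Step 1 — Convert each phasor to rectangular form:
  V1 = 37.7·(cos(2.0°) + j·sin(2.0°)) = 37.68 + j1.316 V
  V2 = 50.4·(cos(-74.8°) + j·sin(-74.8°)) = 13.21 - j48.64 V
  V3 = 34.2·(cos(30.0°) + j·sin(30.0°)) = 29.62 + j17.1 V
  V4 = 234·(cos(-175.8°) + j·sin(-175.8°)) = -233.4 - j17.14 V
Step 2 — Sum components: V_total = -152.9 - j47.36 V.
Step 3 — Convert to polar: |V_total| = 160 V, ∠V_total = -162.8°.

V_total = 160∠-162.8° V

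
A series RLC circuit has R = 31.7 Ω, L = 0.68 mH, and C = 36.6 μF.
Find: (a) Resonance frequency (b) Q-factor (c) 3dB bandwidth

Step 1 — Resonance: ω₀ = 1/√(LC) = 1/√(0.00068·3.66e-05) = 6339 rad/s.
Step 2 — f₀ = ω₀/(2π) = 1009 Hz.
Step 3 — Series Q: Q = ω₀L/R = 6339·0.00068/31.7 = 0.136.
Step 4 — Bandwidth: Δω = ω₀/Q = 4.662e+04 rad/s; BW = Δω/(2π) = 7419 Hz.

(a) f₀ = 1009 Hz  (b) Q = 0.136  (c) BW = 7419 Hz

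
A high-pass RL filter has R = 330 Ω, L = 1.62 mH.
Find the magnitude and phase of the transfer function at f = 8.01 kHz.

Step 1 — Angular frequency: ω = 2π·8010 = 5.033e+04 rad/s.
Step 2 — Transfer function: H(jω) = jωL/(R + jωL).
Step 3 — Numerator jωL = j·81.53; denominator R + jωL = 330 + j81.53.
Step 4 — H = 0.05753 + j0.2329.
Step 5 — Magnitude: |H| = 0.2399 (-12.4 dB); phase: φ = 76.1°.

|H| = 0.2399 (-12.4 dB), φ = 76.1°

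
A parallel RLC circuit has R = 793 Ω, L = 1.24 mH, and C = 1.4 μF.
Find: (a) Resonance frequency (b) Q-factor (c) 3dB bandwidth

Step 1 — Resonance: ω₀ = 1/√(LC) = 1/√(0.00124·1.4e-06) = 2.4e+04 rad/s.
Step 2 — f₀ = ω₀/(2π) = 3820 Hz.
Step 3 — Parallel Q: Q = R/(ω₀L) = 793/(2.4e+04·0.00124) = 26.65.
Step 4 — Bandwidth: Δω = ω₀/Q = 900.7 rad/s; BW = Δω/(2π) = 143.4 Hz.

(a) f₀ = 3820 Hz  (b) Q = 26.65  (c) BW = 143.4 Hz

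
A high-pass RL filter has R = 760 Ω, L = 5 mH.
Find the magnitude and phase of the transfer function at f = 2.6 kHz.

Step 1 — Angular frequency: ω = 2π·2600 = 1.634e+04 rad/s.
Step 2 — Transfer function: H(jω) = jωL/(R + jωL).
Step 3 — Numerator jωL = j·81.68; denominator R + jωL = 760 + j81.68.
Step 4 — H = 0.01142 + j0.1062.
Step 5 — Magnitude: |H| = 0.1069 (-19.4 dB); phase: φ = 83.9°.

|H| = 0.1069 (-19.4 dB), φ = 83.9°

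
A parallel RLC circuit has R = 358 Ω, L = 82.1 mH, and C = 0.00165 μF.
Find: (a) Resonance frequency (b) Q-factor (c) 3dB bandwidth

Step 1 — Resonance: ω₀ = 1/√(LC) = 1/√(0.0821·1.65e-09) = 8.592e+04 rad/s.
Step 2 — f₀ = ω₀/(2π) = 1.367e+04 Hz.
Step 3 — Parallel Q: Q = R/(ω₀L) = 358/(8.592e+04·0.0821) = 0.05075.
Step 4 — Bandwidth: Δω = ω₀/Q = 1.693e+06 rad/s; BW = Δω/(2π) = 2.694e+05 Hz.

(a) f₀ = 1.367e+04 Hz  (b) Q = 0.05075  (c) BW = 2.694e+05 Hz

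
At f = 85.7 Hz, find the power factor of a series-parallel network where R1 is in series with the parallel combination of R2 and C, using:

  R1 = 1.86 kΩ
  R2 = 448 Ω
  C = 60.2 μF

Step 1 — Angular frequency: ω = 2π·f = 2π·85.7 = 538.5 rad/s.
Step 2 — Component impedances:
  R1: Z = R = 1860 Ω
  R2: Z = R = 448 Ω
  C: Z = 1/(jωC) = -j/(ω·C) = 0 - j30.85 Ω
Step 3 — Parallel branch: R2 || C = 1/(1/R2 + 1/C) = 2.114 - j30.7 Ω.
Step 4 — Series with R1: Z_total = R1 + (R2 || C) = 1862 - j30.7 Ω = 1862∠-0.9° Ω.
Step 5 — Power factor: PF = cos(φ) = Re(Z)/|Z| = 1862.11/1862.37 = 0.9999.
Step 6 — Type: Im(Z) = -30.7 ⇒ leading (phase φ = -0.9°).

PF = 0.9999 (leading, φ = -0.9°)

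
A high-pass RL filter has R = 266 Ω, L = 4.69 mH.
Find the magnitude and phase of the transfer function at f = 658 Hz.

Step 1 — Angular frequency: ω = 2π·658 = 4134 rad/s.
Step 2 — Transfer function: H(jω) = jωL/(R + jωL).
Step 3 — Numerator jωL = j·19.39; denominator R + jωL = 266 + j19.39.
Step 4 — H = 0.005286 + j0.07251.
Step 5 — Magnitude: |H| = 0.0727 (-22.8 dB); phase: φ = 85.8°.

|H| = 0.0727 (-22.8 dB), φ = 85.8°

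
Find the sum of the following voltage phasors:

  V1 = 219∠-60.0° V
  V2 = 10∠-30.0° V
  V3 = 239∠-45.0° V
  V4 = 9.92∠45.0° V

Step 1 — Convert each phasor to rectangular form:
  V1 = 219·(cos(-60.0°) + j·sin(-60.0°)) = 109.5 - j189.7 V
  V2 = 10·(cos(-30.0°) + j·sin(-30.0°)) = 8.66 - j5 V
  V3 = 239·(cos(-45.0°) + j·sin(-45.0°)) = 169 - j169 V
  V4 = 9.92·(cos(45.0°) + j·sin(45.0°)) = 7.014 + j7.014 V
Step 2 — Sum components: V_total = 294.2 - j356.6 V.
Step 3 — Convert to polar: |V_total| = 462.3 V, ∠V_total = -50.5°.

V_total = 462.3∠-50.5° V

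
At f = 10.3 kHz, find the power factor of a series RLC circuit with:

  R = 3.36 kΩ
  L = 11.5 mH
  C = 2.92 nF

Step 1 — Angular frequency: ω = 2π·f = 2π·1.03e+04 = 6.472e+04 rad/s.
Step 2 — Component impedances:
  R: Z = R = 3360 Ω
  L: Z = jωL = j·6.472e+04·0.0115 = 0 + j744.2 Ω
  C: Z = 1/(jωC) = -j/(ω·C) = 0 - j5292 Ω
Step 3 — Series combination: Z_total = R + L + C = 3360 - j4548 Ω = 5654∠-53.5° Ω.
Step 4 — Power factor: PF = cos(φ) = Re(Z)/|Z| = 3360/5654 = 0.5943.
Step 5 — Type: Im(Z) = -4548 ⇒ leading (phase φ = -53.5°).

PF = 0.5943 (leading, φ = -53.5°)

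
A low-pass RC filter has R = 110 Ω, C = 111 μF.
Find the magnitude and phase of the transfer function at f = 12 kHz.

Step 1 — Angular frequency: ω = 2π·1.2e+04 = 7.54e+04 rad/s.
Step 2 — Transfer function: H(jω) = 1/(1 + jωRC).
Step 3 — Denominator: 1 + jωRC = 1 + j·7.54e+04·110·0.000111 = 1 + j920.6.
Step 4 — H = 1.18e-06 - j0.001086.
Step 5 — Magnitude: |H| = 0.001086 (-59.3 dB); phase: φ = -89.9°.

|H| = 0.001086 (-59.3 dB), φ = -89.9°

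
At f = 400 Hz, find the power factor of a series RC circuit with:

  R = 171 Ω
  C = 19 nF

Step 1 — Angular frequency: ω = 2π·f = 2π·400 = 2513 rad/s.
Step 2 — Component impedances:
  R: Z = R = 171 Ω
  C: Z = 1/(jωC) = -j/(ω·C) = 0 - j2.094e+04 Ω
Step 3 — Series combination: Z_total = R + C = 171 - j2.094e+04 Ω = 2.094e+04∠-89.5° Ω.
Step 4 — Power factor: PF = cos(φ) = Re(Z)/|Z| = 171/20942 = 0.008165.
Step 5 — Type: Im(Z) = -2.094e+04 ⇒ leading (phase φ = -89.5°).

PF = 0.008165 (leading, φ = -89.5°)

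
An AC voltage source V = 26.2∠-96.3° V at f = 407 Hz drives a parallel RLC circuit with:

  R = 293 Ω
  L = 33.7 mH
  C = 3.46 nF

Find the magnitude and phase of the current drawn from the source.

Step 1 — Angular frequency: ω = 2π·f = 2π·407 = 2557 rad/s.
Step 2 — Component impedances:
  R: Z = R = 293 Ω
  L: Z = jωL = j·2557·0.0337 = 0 + j86.18 Ω
  C: Z = 1/(jωC) = -j/(ω·C) = 0 - j1.13e+05 Ω
Step 3 — Parallel combination: 1/Z_total = 1/R + 1/L + 1/C; Z_total = 23.36 + j79.37 Ω = 82.74∠73.6° Ω.
Step 4 — Source phasor: V = 26.2∠-96.3° V = -2.875 - j26.04 V.
Step 5 — Ohm's law: I = V / Z_total = (-2.875 - j26.04) / (23.36 + j79.37) = -0.3118 - j0.05554 A.
Step 6 — Convert to polar: |I| = 0.3167 A, ∠I = -169.9°.

I = 0.3167∠-169.9° A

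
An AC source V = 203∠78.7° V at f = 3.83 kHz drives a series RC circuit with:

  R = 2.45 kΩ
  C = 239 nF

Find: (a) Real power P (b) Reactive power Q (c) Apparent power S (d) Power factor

Step 1 — Angular frequency: ω = 2π·f = 2π·3830 = 2.406e+04 rad/s.
Step 2 — Component impedances:
  R: Z = R = 2450 Ω
  C: Z = 1/(jωC) = -j/(ω·C) = 0 - j173.9 Ω
Step 3 — Series combination: Z_total = R + C = 2450 - j173.9 Ω = 2456∠-4.1° Ω.
Step 4 — Source phasor: V = 203∠78.7° V = 39.78 + j199.1 V.
Step 5 — Current: I = V / Z = 0.01042 + j0.08199 A = 0.08265∠82.8° A.
Step 6 — Complex power: S = V·I* = 16.74 - j1.188 VA.
Step 7 — Real power: P = Re(S) = 16.74 W.
Step 8 — Reactive power: Q = Im(S) = -1.188 VAR.
Step 9 — Apparent power: |S| = 16.78 VA.
Step 10 — Power factor: PF = P/|S| = 0.9975 (leading).

(a) P = 16.74 W  (b) Q = -1.188 VAR  (c) S = 16.78 VA  (d) PF = 0.9975 (leading)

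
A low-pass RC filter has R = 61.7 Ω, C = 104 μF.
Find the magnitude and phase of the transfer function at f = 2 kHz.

Step 1 — Angular frequency: ω = 2π·2000 = 1.257e+04 rad/s.
Step 2 — Transfer function: H(jω) = 1/(1 + jωRC).
Step 3 — Denominator: 1 + jωRC = 1 + j·1.257e+04·61.7·0.000104 = 1 + j80.64.
Step 4 — H = 0.0001538 - j0.0124.
Step 5 — Magnitude: |H| = 0.0124 (-38.1 dB); phase: φ = -89.3°.

|H| = 0.0124 (-38.1 dB), φ = -89.3°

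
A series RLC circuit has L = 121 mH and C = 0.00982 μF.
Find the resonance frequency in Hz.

Step 1 — Resonance condition Im(Z)=0 gives ω₀ = 1/√(LC).
Step 2 — ω₀ = 1/√(0.121·9.82e-09) = 2.901e+04 rad/s.
Step 3 — f₀ = ω₀/(2π) = 4617 Hz.

f₀ = 4617 Hz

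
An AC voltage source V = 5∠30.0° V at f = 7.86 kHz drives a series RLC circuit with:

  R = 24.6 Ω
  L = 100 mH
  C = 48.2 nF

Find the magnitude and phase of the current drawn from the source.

Step 1 — Angular frequency: ω = 2π·f = 2π·7860 = 4.939e+04 rad/s.
Step 2 — Component impedances:
  R: Z = R = 24.6 Ω
  L: Z = jωL = j·4.939e+04·0.1 = 0 + j4939 Ω
  C: Z = 1/(jωC) = -j/(ω·C) = 0 - j420.1 Ω
Step 3 — Series combination: Z_total = R + L + C = 24.6 + j4518 Ω = 4519∠89.7° Ω.
Step 4 — Source phasor: V = 5∠30.0° V = 4.33 + j2.5 V.
Step 5 — Ohm's law: I = V / Z_total = (4.33 + j2.5) / (24.6 + j4518) = 0.0005585 - j0.0009553 A.
Step 6 — Convert to polar: |I| = 0.001107 A, ∠I = -59.7°.

I = 0.001107∠-59.7° A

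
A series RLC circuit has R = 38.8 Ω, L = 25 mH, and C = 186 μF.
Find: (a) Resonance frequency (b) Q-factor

Step 1 — Resonance condition Im(Z)=0 gives ω₀ = 1/√(LC).
Step 2 — ω₀ = 1/√(0.025·0.000186) = 463.7 rad/s.
Step 3 — f₀ = ω₀/(2π) = 73.81 Hz.
Step 4 — Series Q: Q = ω₀L/R = 463.7·0.025/38.8 = 0.2988.

(a) f₀ = 73.81 Hz  (b) Q = 0.2988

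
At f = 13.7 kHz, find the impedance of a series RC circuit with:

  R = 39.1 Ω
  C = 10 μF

Step 1 — Angular frequency: ω = 2π·f = 2π·1.37e+04 = 8.608e+04 rad/s.
Step 2 — Component impedances:
  R: Z = R = 39.1 Ω
  C: Z = 1/(jωC) = -j/(ω·C) = 0 - j1.162 Ω
Step 3 — Series combination: Z_total = R + C = 39.1 - j1.162 Ω = 39.12∠-1.7° Ω.

Z = 39.1 - j1.162 Ω = 39.12∠-1.7° Ω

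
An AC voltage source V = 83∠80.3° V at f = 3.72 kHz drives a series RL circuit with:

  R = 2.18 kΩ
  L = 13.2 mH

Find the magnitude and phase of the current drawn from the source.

Step 1 — Angular frequency: ω = 2π·f = 2π·3720 = 2.337e+04 rad/s.
Step 2 — Component impedances:
  R: Z = R = 2180 Ω
  L: Z = jωL = j·2.337e+04·0.0132 = 0 + j308.5 Ω
Step 3 — Series combination: Z_total = R + L = 2180 + j308.5 Ω = 2202∠8.1° Ω.
Step 4 — Source phasor: V = 83∠80.3° V = 13.98 + j81.81 V.
Step 5 — Ohm's law: I = V / Z_total = (13.98 + j81.81) / (2180 + j308.5) = 0.0115 + j0.0359 A.
Step 6 — Convert to polar: |I| = 0.0377 A, ∠I = 72.2°.

I = 0.0377∠72.2° A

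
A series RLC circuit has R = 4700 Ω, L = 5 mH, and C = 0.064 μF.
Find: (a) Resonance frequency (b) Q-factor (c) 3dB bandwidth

Step 1 — Resonance: ω₀ = 1/√(LC) = 1/√(0.005·6.4e-08) = 5.59e+04 rad/s.
Step 2 — f₀ = ω₀/(2π) = 8897 Hz.
Step 3 — Series Q: Q = ω₀L/R = 5.59e+04·0.005/4700 = 0.05947.
Step 4 — Bandwidth: Δω = ω₀/Q = 9.4e+05 rad/s; BW = Δω/(2π) = 1.496e+05 Hz.

(a) f₀ = 8897 Hz  (b) Q = 0.05947  (c) BW = 1.496e+05 Hz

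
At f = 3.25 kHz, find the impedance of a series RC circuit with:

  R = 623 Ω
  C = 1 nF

Step 1 — Angular frequency: ω = 2π·f = 2π·3250 = 2.042e+04 rad/s.
Step 2 — Component impedances:
  R: Z = R = 623 Ω
  C: Z = 1/(jωC) = -j/(ω·C) = 0 - j4.897e+04 Ω
Step 3 — Series combination: Z_total = R + C = 623 - j4.897e+04 Ω = 4.897e+04∠-89.3° Ω.

Z = 623 - j4.897e+04 Ω = 4.897e+04∠-89.3° Ω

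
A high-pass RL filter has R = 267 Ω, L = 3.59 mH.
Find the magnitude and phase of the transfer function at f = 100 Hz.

Step 1 — Angular frequency: ω = 2π·100 = 628.3 rad/s.
Step 2 — Transfer function: H(jω) = jωL/(R + jωL).
Step 3 — Numerator jωL = j·2.256; denominator R + jωL = 267 + j2.256.
Step 4 — H = 7.137e-05 + j0.008448.
Step 5 — Magnitude: |H| = 0.008448 (-41.5 dB); phase: φ = 89.5°.

|H| = 0.008448 (-41.5 dB), φ = 89.5°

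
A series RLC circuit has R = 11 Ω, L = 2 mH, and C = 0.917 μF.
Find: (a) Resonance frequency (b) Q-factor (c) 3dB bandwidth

Step 1 — Resonance condition Im(Z)=0 gives ω₀ = 1/√(LC).
Step 2 — ω₀ = 1/√(0.002·9.17e-07) = 2.335e+04 rad/s.
Step 3 — f₀ = ω₀/(2π) = 3716 Hz.
Step 4 — Series Q: Q = ω₀L/R = 2.335e+04·0.002/11 = 4.246.
Step 5 — 3dB bandwidth: Δω = ω₀/Q = 5500 rad/s; BW = Δω/(2π) = 875.4 Hz.

(a) f₀ = 3716 Hz  (b) Q = 4.246  (c) BW = 875.4 Hz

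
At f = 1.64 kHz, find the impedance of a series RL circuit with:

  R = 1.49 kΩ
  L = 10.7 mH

Step 1 — Angular frequency: ω = 2π·f = 2π·1640 = 1.03e+04 rad/s.
Step 2 — Component impedances:
  R: Z = R = 1490 Ω
  L: Z = jωL = j·1.03e+04·0.0107 = 0 + j110.3 Ω
Step 3 — Series combination: Z_total = R + L = 1490 + j110.3 Ω = 1494∠4.2° Ω.

Z = 1490 + j110.3 Ω = 1494∠4.2° Ω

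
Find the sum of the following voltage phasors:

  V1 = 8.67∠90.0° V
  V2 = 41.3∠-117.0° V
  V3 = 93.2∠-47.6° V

Step 1 — Convert each phasor to rectangular form:
  V1 = 8.67·(cos(90.0°) + j·sin(90.0°)) = 0 + j8.67 V
  V2 = 41.3·(cos(-117.0°) + j·sin(-117.0°)) = -18.75 - j36.8 V
  V3 = 93.2·(cos(-47.6°) + j·sin(-47.6°)) = 62.84 - j68.82 V
Step 2 — Sum components: V_total = 44.1 - j96.95 V.
Step 3 — Convert to polar: |V_total| = 106.5 V, ∠V_total = -65.5°.

V_total = 106.5∠-65.5° V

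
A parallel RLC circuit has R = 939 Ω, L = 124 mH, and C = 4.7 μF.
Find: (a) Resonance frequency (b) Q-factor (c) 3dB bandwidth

Step 1 — Resonance: ω₀ = 1/√(LC) = 1/√(0.124·4.7e-06) = 1310 rad/s.
Step 2 — f₀ = ω₀/(2π) = 208.5 Hz.
Step 3 — Parallel Q: Q = R/(ω₀L) = 939/(1310·0.124) = 5.781.
Step 4 — Bandwidth: Δω = ω₀/Q = 226.6 rad/s; BW = Δω/(2π) = 36.06 Hz.

(a) f₀ = 208.5 Hz  (b) Q = 5.781  (c) BW = 36.06 Hz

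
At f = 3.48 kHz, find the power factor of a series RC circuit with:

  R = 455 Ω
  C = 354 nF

Step 1 — Angular frequency: ω = 2π·f = 2π·3480 = 2.187e+04 rad/s.
Step 2 — Component impedances:
  R: Z = R = 455 Ω
  C: Z = 1/(jωC) = -j/(ω·C) = 0 - j129.2 Ω
Step 3 — Series combination: Z_total = R + C = 455 - j129.2 Ω = 473∠-15.9° Ω.
Step 4 — Power factor: PF = cos(φ) = Re(Z)/|Z| = 455/472.99 = 0.962.
Step 5 — Type: Im(Z) = -129.2 ⇒ leading (phase φ = -15.9°).

PF = 0.962 (leading, φ = -15.9°)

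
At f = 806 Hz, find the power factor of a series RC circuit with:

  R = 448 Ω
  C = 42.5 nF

Step 1 — Angular frequency: ω = 2π·f = 2π·806 = 5064 rad/s.
Step 2 — Component impedances:
  R: Z = R = 448 Ω
  C: Z = 1/(jωC) = -j/(ω·C) = 0 - j4646 Ω
Step 3 — Series combination: Z_total = R + C = 448 - j4646 Ω = 4668∠-84.5° Ω.
Step 4 — Power factor: PF = cos(φ) = Re(Z)/|Z| = 448/4667.7 = 0.09598.
Step 5 — Type: Im(Z) = -4646 ⇒ leading (phase φ = -84.5°).

PF = 0.09598 (leading, φ = -84.5°)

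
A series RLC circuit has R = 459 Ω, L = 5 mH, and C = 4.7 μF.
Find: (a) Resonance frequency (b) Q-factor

Step 1 — Resonance condition Im(Z)=0 gives ω₀ = 1/√(LC).
Step 2 — ω₀ = 1/√(0.005·4.7e-06) = 6523 rad/s.
Step 3 — f₀ = ω₀/(2π) = 1038 Hz.
Step 4 — Series Q: Q = ω₀L/R = 6523·0.005/459 = 0.07106.

(a) f₀ = 1038 Hz  (b) Q = 0.07106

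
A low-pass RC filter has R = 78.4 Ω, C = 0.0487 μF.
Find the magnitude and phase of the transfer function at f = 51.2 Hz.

Step 1 — Angular frequency: ω = 2π·51.2 = 321.7 rad/s.
Step 2 — Transfer function: H(jω) = 1/(1 + jωRC).
Step 3 — Denominator: 1 + jωRC = 1 + j·321.7·78.4·4.87e-08 = 1 + j0.001228.
Step 4 — H = 1 - j0.001228.
Step 5 — Magnitude: |H| = 1 (-0.0 dB); phase: φ = -0.1°.

|H| = 1 (-0.0 dB), φ = -0.1°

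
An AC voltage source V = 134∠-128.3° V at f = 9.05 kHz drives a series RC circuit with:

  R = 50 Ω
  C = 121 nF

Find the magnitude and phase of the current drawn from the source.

Step 1 — Angular frequency: ω = 2π·f = 2π·9050 = 5.686e+04 rad/s.
Step 2 — Component impedances:
  R: Z = R = 50 Ω
  C: Z = 1/(jωC) = -j/(ω·C) = 0 - j145.3 Ω
Step 3 — Series combination: Z_total = R + C = 50 - j145.3 Ω = 153.7∠-71.0° Ω.
Step 4 — Source phasor: V = 134∠-128.3° V = -83.05 - j105.2 V.
Step 5 — Ohm's law: I = V / Z_total = (-83.05 - j105.2) / (50 - j145.3) = 0.4712 - j0.7335 A.
Step 6 — Convert to polar: |I| = 0.8718 A, ∠I = -57.3°.

I = 0.8718∠-57.3° A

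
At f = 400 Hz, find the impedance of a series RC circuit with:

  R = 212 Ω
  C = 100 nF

Step 1 — Angular frequency: ω = 2π·f = 2π·400 = 2513 rad/s.
Step 2 — Component impedances:
  R: Z = R = 212 Ω
  C: Z = 1/(jωC) = -j/(ω·C) = 0 - j3979 Ω
Step 3 — Series combination: Z_total = R + C = 212 - j3979 Ω = 3985∠-87.0° Ω.

Z = 212 - j3979 Ω = 3985∠-87.0° Ω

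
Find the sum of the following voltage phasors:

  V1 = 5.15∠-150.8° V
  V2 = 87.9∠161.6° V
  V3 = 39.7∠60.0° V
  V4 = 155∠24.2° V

Step 1 — Convert each phasor to rectangular form:
  V1 = 5.15·(cos(-150.8°) + j·sin(-150.8°)) = -4.496 - j2.512 V
  V2 = 87.9·(cos(161.6°) + j·sin(161.6°)) = -83.41 + j27.75 V
  V3 = 39.7·(cos(60.0°) + j·sin(60.0°)) = 19.85 + j34.38 V
  V4 = 155·(cos(24.2°) + j·sin(24.2°)) = 141.4 + j63.54 V
Step 2 — Sum components: V_total = 73.33 + j123.2 V.
Step 3 — Convert to polar: |V_total| = 143.3 V, ∠V_total = 59.2°.

V_total = 143.3∠59.2° V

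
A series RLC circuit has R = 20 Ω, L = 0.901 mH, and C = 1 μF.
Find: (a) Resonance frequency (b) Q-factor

Step 1 — Resonance condition Im(Z)=0 gives ω₀ = 1/√(LC).
Step 2 — ω₀ = 1/√(0.000901·1e-06) = 3.331e+04 rad/s.
Step 3 — f₀ = ω₀/(2π) = 5302 Hz.
Step 4 — Series Q: Q = ω₀L/R = 3.331e+04·0.000901/20 = 1.501.

(a) f₀ = 5302 Hz  (b) Q = 1.501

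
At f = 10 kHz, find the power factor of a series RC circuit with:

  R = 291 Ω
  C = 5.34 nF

Step 1 — Angular frequency: ω = 2π·f = 2π·1e+04 = 6.283e+04 rad/s.
Step 2 — Component impedances:
  R: Z = R = 291 Ω
  C: Z = 1/(jωC) = -j/(ω·C) = 0 - j2980 Ω
Step 3 — Series combination: Z_total = R + C = 291 - j2980 Ω = 2995∠-84.4° Ω.
Step 4 — Power factor: PF = cos(φ) = Re(Z)/|Z| = 291/2994.6 = 0.09717.
Step 5 — Type: Im(Z) = -2980 ⇒ leading (phase φ = -84.4°).

PF = 0.09717 (leading, φ = -84.4°)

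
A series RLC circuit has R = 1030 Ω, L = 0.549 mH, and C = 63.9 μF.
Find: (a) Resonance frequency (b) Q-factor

Step 1 — Resonance condition Im(Z)=0 gives ω₀ = 1/√(LC).
Step 2 — ω₀ = 1/√(0.000549·6.39e-05) = 5339 rad/s.
Step 3 — f₀ = ω₀/(2π) = 849.7 Hz.
Step 4 — Series Q: Q = ω₀L/R = 5339·0.000549/1030 = 0.002846.

(a) f₀ = 849.7 Hz  (b) Q = 0.002846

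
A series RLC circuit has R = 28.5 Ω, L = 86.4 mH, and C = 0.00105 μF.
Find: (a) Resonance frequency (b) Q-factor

Step 1 — Resonance condition Im(Z)=0 gives ω₀ = 1/√(LC).
Step 2 — ω₀ = 1/√(0.0864·1.05e-09) = 1.05e+05 rad/s.
Step 3 — f₀ = ω₀/(2π) = 1.671e+04 Hz.
Step 4 — Series Q: Q = ω₀L/R = 1.05e+05·0.0864/28.5 = 318.3.

(a) f₀ = 1.671e+04 Hz  (b) Q = 318.3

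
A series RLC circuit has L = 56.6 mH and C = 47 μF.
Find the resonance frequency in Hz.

Step 1 — Resonance condition Im(Z)=0 gives ω₀ = 1/√(LC).
Step 2 — ω₀ = 1/√(0.0566·4.7e-05) = 613.1 rad/s.
Step 3 — f₀ = ω₀/(2π) = 97.58 Hz.

f₀ = 97.58 Hz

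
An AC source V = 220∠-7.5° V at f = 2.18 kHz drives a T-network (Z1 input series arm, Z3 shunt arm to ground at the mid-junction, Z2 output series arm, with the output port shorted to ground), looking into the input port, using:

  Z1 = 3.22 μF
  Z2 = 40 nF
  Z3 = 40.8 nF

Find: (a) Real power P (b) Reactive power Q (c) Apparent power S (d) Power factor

Step 1 — Angular frequency: ω = 2π·f = 2π·2180 = 1.37e+04 rad/s.
Step 2 — Component impedances:
  Z1: Z = 1/(jωC) = -j/(ω·C) = 0 - j22.67 Ω
  Z2: Z = 1/(jωC) = -j/(ω·C) = 0 - j1825 Ω
  Z3: Z = 1/(jωC) = -j/(ω·C) = 0 - j1789 Ω
Step 3 — With the output port shorted to ground, the output series arm Z2 runs from the junction to ground; the shunt arm Z3 also runs from the junction to ground. They appear in parallel: Z3 || Z2 = 0 - j903.6 Ω.
Step 4 — Series with input arm Z1: Z_in = Z1 + (Z3 || Z2) = 0 - j926.2 Ω = 926.2∠-90.0° Ω.
Step 5 — Source phasor: V = 220∠-7.5° V = 218.1 - j28.72 V.
Step 6 — Current: I = V / Z = 0.031 + j0.2355 A = 0.2375∠82.5° A.
Step 7 — Complex power: S = V·I* = 0 - j52.26 VA.
Step 8 — Real power: P = Re(S) = 0 W.
Step 9 — Reactive power: Q = Im(S) = -52.26 VAR.
Step 10 — Apparent power: |S| = 52.26 VA.
Step 11 — Power factor: PF = P/|S| = 0 (leading).

(a) P = 0 W  (b) Q = -52.26 VAR  (c) S = 52.26 VA  (d) PF = 0 (leading)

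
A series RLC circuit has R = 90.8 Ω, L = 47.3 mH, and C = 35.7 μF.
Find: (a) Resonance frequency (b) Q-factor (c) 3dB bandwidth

Step 1 — Resonance condition Im(Z)=0 gives ω₀ = 1/√(LC).
Step 2 — ω₀ = 1/√(0.0473·3.57e-05) = 769.5 rad/s.
Step 3 — f₀ = ω₀/(2π) = 122.5 Hz.
Step 4 — Series Q: Q = ω₀L/R = 769.5·0.0473/90.8 = 0.4009.
Step 5 — 3dB bandwidth: Δω = ω₀/Q = 1920 rad/s; BW = Δω/(2π) = 305.5 Hz.

(a) f₀ = 122.5 Hz  (b) Q = 0.4009  (c) BW = 305.5 Hz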